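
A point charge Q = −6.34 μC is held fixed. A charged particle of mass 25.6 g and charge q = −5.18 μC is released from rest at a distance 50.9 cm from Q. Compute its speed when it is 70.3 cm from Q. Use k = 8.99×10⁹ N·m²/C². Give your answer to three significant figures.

3.54 m/s

Only the electrostatic force acts, so mechanical energy is conserved: ½mv² = U₁ − U₂ = kQq(1/r₁ − 1/r₂).
U₁ − U₂ = (8.99×10⁹ N·m²/C²)(-6.34×10⁻⁶ C)(-5.18×10⁻⁶ C)(1/0.509 − 1/0.703) = 0.160 J.
v = √(2·0.160/0.0256) = 3.54 m/s.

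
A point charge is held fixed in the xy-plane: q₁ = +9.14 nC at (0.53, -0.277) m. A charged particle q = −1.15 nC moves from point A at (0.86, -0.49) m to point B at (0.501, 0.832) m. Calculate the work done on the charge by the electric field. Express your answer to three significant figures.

The work done by the electric force is W_field = −ΔU = −q(V_B − V_A) = q(V_A − V_B).
At A: distance to the source charge is 0.393 m; V_A = kq₁/r = 209 V.
At B: distance to the source charge is 1.11 m; V_B = kq₁/r = 74.1 V.
ΔV = V_B − V_A = -135 V.
W_field = −qΔV = −(-1.15×10⁻⁹ C)(-135 V) = -1.55×10⁻⁷ J.

-1.55×10⁻⁷ J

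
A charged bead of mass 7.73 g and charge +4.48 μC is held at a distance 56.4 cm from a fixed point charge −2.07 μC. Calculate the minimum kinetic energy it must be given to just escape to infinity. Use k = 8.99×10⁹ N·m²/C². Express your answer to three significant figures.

To just escape, total mechanical energy must reach zero at infinity: ½mv²_min + U = 0, so ½mv²_min = −U = |kQq|/r.
|U| = |kQq|/r = (8.99×10⁹ N·m²/C²)(2.07×10⁻⁶)(4.48×10⁻⁶)/(0.564) = 0.148 J.

0.148 J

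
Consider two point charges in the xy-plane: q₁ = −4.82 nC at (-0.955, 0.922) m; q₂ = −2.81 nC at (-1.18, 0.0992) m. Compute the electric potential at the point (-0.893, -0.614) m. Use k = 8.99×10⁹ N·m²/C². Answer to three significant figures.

-61.0 V

Electric potential is a scalar, so the contributions from each charge add algebraically: V = Σ kqᵢ/rᵢ.
Distances from the field point to each charge: r₁ = 1.54 m, r₂ = 0.769 m.
V = k[(-4.82×10⁻⁹)/(1.54) + (-2.81×10⁻⁹)/(0.769)] = -61.0 V.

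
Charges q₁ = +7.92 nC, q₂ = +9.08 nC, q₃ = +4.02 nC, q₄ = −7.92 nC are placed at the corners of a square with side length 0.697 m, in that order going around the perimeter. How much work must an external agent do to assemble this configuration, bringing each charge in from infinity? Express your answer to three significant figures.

The work to assemble the configuration equals its total potential energy, U = Σ kqᵢqⱼ/rᵢⱼ over all pairs.
The four side pairs have separation 0.697 m and the two diagonal pairs 0.986 m.
Summing all 6 pair terms gives U = -1.87×10⁻⁷ J.

-1.87×10⁻⁷ J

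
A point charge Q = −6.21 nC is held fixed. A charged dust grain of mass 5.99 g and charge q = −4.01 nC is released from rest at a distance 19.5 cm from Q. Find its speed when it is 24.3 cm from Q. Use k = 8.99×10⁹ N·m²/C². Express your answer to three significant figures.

Only the electrostatic force acts, so mechanical energy is conserved: ½mv² = U₁ − U₂ = kQq(1/r₁ − 1/r₂).
U₁ − U₂ = (8.99×10⁹ N·m²/C²)(-6.21×10⁻⁹ C)(-4.01×10⁻⁹ C)(1/0.195 − 1/0.243) = 2.27×10⁻⁷ J.
v = √(2·2.27×10⁻⁷/5.99×10⁻³) = 8.70×10⁻³ m/s.

8.70×10⁻³ m/s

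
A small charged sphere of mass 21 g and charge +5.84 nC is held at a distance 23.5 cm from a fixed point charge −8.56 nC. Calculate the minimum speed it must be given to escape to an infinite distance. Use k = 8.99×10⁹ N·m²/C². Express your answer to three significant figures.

0.0135 m/s

To just escape, total mechanical energy must reach zero at infinity: ½mv²_min + U = 0, so ½mv²_min = −U = |kQq|/r.
|U| = |kQq|/r = (8.99×10⁹ N·m²/C²)(8.56×10⁻⁹)(5.84×10⁻⁹)/(0.235) = 1.91×10⁻⁶ J.
v_min = √(2|U|/m) = √(2·1.91×10⁻⁶/0.0210) = 0.0135 m/s.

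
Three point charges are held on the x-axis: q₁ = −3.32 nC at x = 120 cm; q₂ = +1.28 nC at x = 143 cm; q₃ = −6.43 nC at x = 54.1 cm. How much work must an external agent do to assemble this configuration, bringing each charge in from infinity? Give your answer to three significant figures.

4.19×10⁻⁸ J

The assembly work is the sum of pairwise potential energies, U = Σ_{i<j} kqᵢqⱼ/rᵢⱼ.
Pair separations: r₁₂ = 0.230 m, r₁₃ = 0.659 m, r₂₃ = 0.889 m.
U = (-1.66×10⁻⁷) + (2.91×10⁻⁷) + (-8.32×10⁻⁸) = 4.19×10⁻⁸ J.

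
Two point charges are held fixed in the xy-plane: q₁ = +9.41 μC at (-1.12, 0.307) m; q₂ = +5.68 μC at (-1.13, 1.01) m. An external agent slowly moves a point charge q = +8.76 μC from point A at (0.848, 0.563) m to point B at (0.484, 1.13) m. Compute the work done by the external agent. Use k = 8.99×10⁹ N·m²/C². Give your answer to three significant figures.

0.0934 J

For quasistatic motion the external work equals the change in potential energy: W_ext = qΔV = q(V_B − V_A).
At A: distances to the source charges are 1.98 m, 2.03 m; V_A = Σ kqᵢ/rᵢ = 6.78×10⁴ V.
At B: distances to the source charges are 1.80 m, 1.62 m; V_B = Σ kqᵢ/rᵢ = 7.85×10⁴ V.
ΔV = V_B − V_A = 1.07×10⁴ V.
W_ext = qΔV = (8.76×10⁻⁶ C)(1.07×10⁴ V) = 0.0934 J.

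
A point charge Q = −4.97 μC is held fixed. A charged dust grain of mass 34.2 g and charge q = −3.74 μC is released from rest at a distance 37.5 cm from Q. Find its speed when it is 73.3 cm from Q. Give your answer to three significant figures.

Only the electrostatic force acts, so mechanical energy is conserved: ½mv² = U₁ − U₂ = kQq(1/r₁ − 1/r₂).
U₁ − U₂ = (8.99×10⁹ N·m²/C²)(-4.97×10⁻⁶ C)(-3.74×10⁻⁶ C)(1/0.375 − 1/0.733) = 0.218 J.
v = √(2·0.218/0.0342) = 3.57 m/s.

3.57 m/s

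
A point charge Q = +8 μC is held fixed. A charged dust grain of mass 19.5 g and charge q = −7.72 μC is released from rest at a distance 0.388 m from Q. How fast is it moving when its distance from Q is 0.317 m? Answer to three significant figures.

5.73 m/s

Only the electrostatic force acts, so mechanical energy is conserved: ½mv² = U₁ − U₂ = kQq(1/r₁ − 1/r₂).
U₁ − U₂ = (8.99×10⁹ N·m²/C²)(8.00×10⁻⁶ C)(-7.72×10⁻⁶ C)(1/0.388 − 1/0.317) = 0.321 J.
v = √(2·0.321/0.0195) = 5.73 m/s.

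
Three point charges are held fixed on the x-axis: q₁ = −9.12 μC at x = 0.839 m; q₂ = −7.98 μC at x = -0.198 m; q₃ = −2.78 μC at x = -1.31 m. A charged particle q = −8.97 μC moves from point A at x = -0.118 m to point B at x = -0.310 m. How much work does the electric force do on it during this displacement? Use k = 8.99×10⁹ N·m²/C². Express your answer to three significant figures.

2.39 J

The work done by the electric force is W_field = −ΔU = −q(V_B − V_A) = q(V_A − V_B).
At A: distances to the source charges are 0.957 m, 0.0800 m, 1.19 m; V_A = Σ kqᵢ/rᵢ = -1.00×10⁶ V.
At B: distances to the source charges are 1.15 m, 0.112 m, 1.00 m; V_B = Σ kqᵢ/rᵢ = -7.37×10⁵ V.
ΔV = V_B − V_A = 2.67×10⁵ V.
W_field = −qΔV = −(-8.97×10⁻⁶ C)(2.67×10⁵ V) = 2.39 J.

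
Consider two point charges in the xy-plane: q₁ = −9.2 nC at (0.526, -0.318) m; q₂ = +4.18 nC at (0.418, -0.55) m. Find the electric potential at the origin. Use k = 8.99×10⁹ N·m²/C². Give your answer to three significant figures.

Electric potential is a scalar, so the contributions from each charge add algebraically: V = Σ kqᵢ/rᵢ.
Distances from the field point to each charge: r₁ = 0.615 m, r₂ = 0.691 m.
V = k[(-9.20×10⁻⁹)/(0.615) + (4.18×10⁻⁹)/(0.691)] = -80.2 V.

-80.2 V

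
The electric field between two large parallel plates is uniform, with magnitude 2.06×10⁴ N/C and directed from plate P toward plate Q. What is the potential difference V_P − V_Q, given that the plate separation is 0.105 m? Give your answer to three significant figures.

In a uniform field, potential decreases in the direction of E: ΔV = −E·d for a displacement d parallel to E.
Going from Q to P is a displacement of 0.105 m opposite to the field, so V_P − V_Q = +Ed = 2160 V.

2160 V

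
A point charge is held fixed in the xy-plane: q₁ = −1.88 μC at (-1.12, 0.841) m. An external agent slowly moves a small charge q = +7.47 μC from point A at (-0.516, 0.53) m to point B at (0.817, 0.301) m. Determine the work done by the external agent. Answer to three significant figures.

For quasistatic motion the external work equals the change in potential energy: W_ext = qΔV = q(V_B − V_A).
At A: distance to the source charge is 0.679 m; V_A = kq₁/r = -2.49×10⁴ V.
At B: distance to the source charge is 2.01 m; V_B = kq₁/r = -8400 V.
ΔV = V_B − V_A = 1.65×10⁴ V.
W_ext = qΔV = (7.47×10⁻⁶ C)(1.65×10⁴ V) = 0.123 J.

0.123 J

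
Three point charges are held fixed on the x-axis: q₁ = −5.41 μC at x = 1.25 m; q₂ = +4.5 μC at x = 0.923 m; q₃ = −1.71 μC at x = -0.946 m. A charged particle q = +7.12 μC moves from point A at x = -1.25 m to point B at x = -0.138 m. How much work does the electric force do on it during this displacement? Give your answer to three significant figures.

The work done by the electric force is W_field = −ΔU = −q(V_B − V_A) = q(V_A − V_B).
At A: distances to the source charges are 2.50 m, 2.17 m, 0.304 m; V_A = Σ kqᵢ/rᵢ = -5.14×10⁴ V.
At B: distances to the source charges are 1.39 m, 1.06 m, 0.808 m; V_B = Σ kqᵢ/rᵢ = -1.59×10⁴ V.
ΔV = V_B − V_A = 3.55×10⁴ V.
W_field = −qΔV = −(7.12×10⁻⁶ C)(3.55×10⁴ V) = -0.253 J.

-0.253 J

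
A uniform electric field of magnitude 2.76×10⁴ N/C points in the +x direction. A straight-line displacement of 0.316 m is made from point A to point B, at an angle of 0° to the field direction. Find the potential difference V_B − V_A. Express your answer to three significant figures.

-8720 V

Only the component of displacement along E changes the potential: ΔV = −E·d·cosθ.
ΔV = −(2.76×10⁴ V/m)(0.316 m)cos0° = -8720 V.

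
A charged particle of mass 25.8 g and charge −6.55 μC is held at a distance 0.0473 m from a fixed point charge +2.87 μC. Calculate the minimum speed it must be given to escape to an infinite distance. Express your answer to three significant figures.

16.6 m/s

To just escape, total mechanical energy must reach zero at infinity: ½mv²_min + U = 0, so ½mv²_min = −U = |kQq|/r.
|U| = |kQq|/r = (8.99×10⁹ N·m²/C²)(2.87×10⁻⁶)(6.55×10⁻⁶)/(0.0473) = 3.57 J.
v_min = √(2|U|/m) = √(2·3.57/0.0258) = 16.6 m/s.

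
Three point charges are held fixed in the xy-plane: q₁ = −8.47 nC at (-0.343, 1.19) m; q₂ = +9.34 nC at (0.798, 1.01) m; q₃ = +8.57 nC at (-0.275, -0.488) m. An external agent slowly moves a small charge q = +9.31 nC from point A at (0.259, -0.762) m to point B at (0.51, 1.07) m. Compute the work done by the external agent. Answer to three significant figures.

For quasistatic motion the external work equals the change in potential energy: W_ext = qΔV = q(V_B − V_A).
At A: distances to the source charges are 2.04 m, 1.85 m, 0.600 m; V_A = Σ kqᵢ/rᵢ = 136 V.
At B: distances to the source charges are 0.861 m, 0.294 m, 1.74 m; V_B = Σ kqᵢ/rᵢ = 241 V.
ΔV = V_B − V_A = 105 V.
W_ext = qΔV = (9.31×10⁻⁹ C)(105 V) = 9.75×10⁻⁷ J.

9.75×10⁻⁷ J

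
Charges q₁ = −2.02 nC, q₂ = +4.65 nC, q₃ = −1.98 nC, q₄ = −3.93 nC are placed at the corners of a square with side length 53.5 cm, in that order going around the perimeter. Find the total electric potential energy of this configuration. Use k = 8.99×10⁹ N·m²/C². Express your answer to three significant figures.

The work to assemble the configuration equals its total potential energy, U = Σ kqᵢqⱼ/rᵢⱼ over all pairs.
The four side pairs have separation 0.535 m and the two diagonal pairs 0.757 m.
Summing all 6 pair terms gives U = -2.18×10⁻⁷ J.

-2.18×10⁻⁷ J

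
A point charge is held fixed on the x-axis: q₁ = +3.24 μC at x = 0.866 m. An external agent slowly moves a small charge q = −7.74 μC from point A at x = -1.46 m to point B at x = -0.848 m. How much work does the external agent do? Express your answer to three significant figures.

-0.0346 J

For quasistatic motion the external work equals the change in potential energy: W_ext = qΔV = q(V_B − V_A).
At A: distance to the source charge is 2.33 m; V_A = kq₁/r = 1.25×10⁴ V.
At B: distance to the source charge is 1.71 m; V_B = kq₁/r = 1.70×10⁴ V.
ΔV = V_B − V_A = 4470 V.
W_ext = qΔV = (-7.74×10⁻⁶ C)(4470 V) = -0.0346 J.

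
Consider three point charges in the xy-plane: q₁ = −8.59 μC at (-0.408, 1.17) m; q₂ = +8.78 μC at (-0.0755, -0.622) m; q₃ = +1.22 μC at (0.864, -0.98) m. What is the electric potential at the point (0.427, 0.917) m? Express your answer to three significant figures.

-3.41×10⁴ V

Electric potential is a scalar, so the contributions from each charge add algebraically: V = Σ kqᵢ/rᵢ.
Distances from the field point to each charge: r₁ = 0.872 m, r₂ = 1.62 m, r₃ = 1.95 m.
V = k[(-8.59×10⁻⁶)/(0.872) + (8.78×10⁻⁶)/(1.62) + (1.22×10⁻⁶)/(1.95)] = -3.41×10⁴ V.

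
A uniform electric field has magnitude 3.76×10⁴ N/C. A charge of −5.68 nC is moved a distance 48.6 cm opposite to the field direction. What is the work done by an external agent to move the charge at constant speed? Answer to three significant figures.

-1.04×10⁻⁴ J

The potential change for a displacement 48.6 cm opposite to the field direction is ΔV = +Ed = 1.83×10⁴ V.
W_ext = qΔV = -1.04×10⁻⁴ J.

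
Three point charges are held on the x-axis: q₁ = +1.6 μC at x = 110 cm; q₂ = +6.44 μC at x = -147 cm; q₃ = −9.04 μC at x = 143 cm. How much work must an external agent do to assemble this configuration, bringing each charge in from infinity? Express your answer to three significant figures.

The assembly work is the sum of pairwise potential energies, U = Σ_{i<j} kqᵢqⱼ/rᵢⱼ.
Pair separations: r₁₂ = 2.57 m, r₁₃ = 0.330 m, r₂₃ = 2.90 m.
U = (0.0360) + (-0.394) + (-0.180) = -0.538 J.

-0.538 J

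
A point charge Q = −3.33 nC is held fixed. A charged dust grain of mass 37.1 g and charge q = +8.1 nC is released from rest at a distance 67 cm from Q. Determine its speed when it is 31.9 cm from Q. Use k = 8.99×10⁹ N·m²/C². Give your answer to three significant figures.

4.63×10⁻³ m/s

Only the electrostatic force acts, so mechanical energy is conserved: ½mv² = U₁ − U₂ = kQq(1/r₁ − 1/r₂).
U₁ − U₂ = (8.99×10⁹ N·m²/C²)(-3.33×10⁻⁹ C)(8.10×10⁻⁹ C)(1/0.670 − 1/0.319) = 3.98×10⁻⁷ J.
v = √(2·3.98×10⁻⁷/0.0371) = 4.63×10⁻³ m/s.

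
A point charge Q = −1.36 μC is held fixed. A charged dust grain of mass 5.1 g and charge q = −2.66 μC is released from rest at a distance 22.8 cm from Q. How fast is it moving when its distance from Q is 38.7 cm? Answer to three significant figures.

Only the electrostatic force acts, so mechanical energy is conserved: ½mv² = U₁ − U₂ = kQq(1/r₁ − 1/r₂).
U₁ − U₂ = (8.99×10⁹ N·m²/C²)(-1.36×10⁻⁶ C)(-2.66×10⁻⁶ C)(1/0.228 − 1/0.387) = 0.0586 J.
v = √(2·0.0586/5.10×10⁻³) = 4.79 m/s.

4.79 m/s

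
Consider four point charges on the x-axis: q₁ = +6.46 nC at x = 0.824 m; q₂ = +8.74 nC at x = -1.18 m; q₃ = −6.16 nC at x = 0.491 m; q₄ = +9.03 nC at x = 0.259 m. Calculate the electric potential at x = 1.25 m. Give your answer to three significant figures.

The total potential is the scalar sum of each charge's contribution, V = Σ kqᵢ/rᵢ.
Distances from the field point to each charge: r₁ = 0.426 m, r₂ = 2.43 m, r₃ = 0.759 m, r₄ = 0.991 m.
V = k[(6.46×10⁻⁹)/(0.426) + (8.74×10⁻⁹)/(2.43) + (-6.16×10⁻⁹)/(0.759) + (9.03×10⁻⁹)/(0.991)] = 178 V.

178 V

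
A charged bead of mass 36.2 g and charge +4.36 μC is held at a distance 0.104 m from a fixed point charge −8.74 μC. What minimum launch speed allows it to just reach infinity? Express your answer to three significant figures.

13.5 m/s

To just escape, total mechanical energy must reach zero at infinity: ½mv²_min + U = 0, so ½mv²_min = −U = |kQq|/r.
|U| = |kQq|/r = (8.99×10⁹ N·m²/C²)(8.74×10⁻⁶)(4.36×10⁻⁶)/(0.104) = 3.29 J.
v_min = √(2|U|/m) = √(2·3.29/0.0362) = 13.5 m/s.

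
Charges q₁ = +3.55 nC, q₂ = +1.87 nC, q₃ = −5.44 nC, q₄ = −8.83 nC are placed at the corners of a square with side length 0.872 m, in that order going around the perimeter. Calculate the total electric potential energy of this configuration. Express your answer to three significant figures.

-1.26×10⁻⁷ J

The assembly work is the sum of pairwise potential energies, U = Σ_{i<j} kqᵢqⱼ/rᵢⱼ.
The four side pairs have separation 0.872 m and the two diagonal pairs 1.23 m.
Summing all 6 pair terms gives U = -1.26×10⁻⁷ J.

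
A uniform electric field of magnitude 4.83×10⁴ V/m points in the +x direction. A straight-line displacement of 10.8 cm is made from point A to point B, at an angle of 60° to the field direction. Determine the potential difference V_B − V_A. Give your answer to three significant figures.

Only the component of displacement along E changes the potential: ΔV = −E·d·cosθ.
ΔV = −(4.83×10⁴ V/m)(0.108 m)cos60° = -2610 V.

-2610 V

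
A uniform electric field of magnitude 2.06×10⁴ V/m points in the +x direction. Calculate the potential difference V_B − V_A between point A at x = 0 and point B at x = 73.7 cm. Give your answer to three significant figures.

In a uniform field, potential decreases in the direction of E: V_B − V_A = −E·Δx.
V_B − V_A = −(2.06×10⁴ V/m)(0.737 m) = -1.52×10⁴ V.

-1.52×10⁴ V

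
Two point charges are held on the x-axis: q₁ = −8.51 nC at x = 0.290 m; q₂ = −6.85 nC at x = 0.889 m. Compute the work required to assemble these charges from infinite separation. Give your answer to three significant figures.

8.75×10⁻⁷ J

The work to assemble the configuration equals its total potential energy, U = Σ kqᵢqⱼ/rᵢⱼ over all pairs.
Pair separations: r₁₂ = 0.599 m.
U = (8.75×10⁻⁷) = 8.75×10⁻⁷ J.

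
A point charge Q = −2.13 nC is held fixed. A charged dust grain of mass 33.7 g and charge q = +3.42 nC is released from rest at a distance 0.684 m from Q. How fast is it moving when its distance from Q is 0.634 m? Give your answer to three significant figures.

Only the electrostatic force acts, so mechanical energy is conserved: ½mv² = U₁ − U₂ = kQq(1/r₁ − 1/r₂).
U₁ − U₂ = (8.99×10⁹ N·m²/C²)(-2.13×10⁻⁹ C)(3.42×10⁻⁹ C)(1/0.684 − 1/0.634) = 7.55×10⁻⁹ J.
v = √(2·7.55×10⁻⁹/0.0337) = 6.69×10⁻⁴ m/s.

6.69×10⁻⁴ m/s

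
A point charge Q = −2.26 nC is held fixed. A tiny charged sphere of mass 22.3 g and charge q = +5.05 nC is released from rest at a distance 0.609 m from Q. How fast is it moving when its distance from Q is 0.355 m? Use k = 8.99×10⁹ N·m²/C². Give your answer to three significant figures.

3.29×10⁻³ m/s

Only the electrostatic force acts, so mechanical energy is conserved: ½mv² = U₁ − U₂ = kQq(1/r₁ − 1/r₂).
U₁ − U₂ = (8.99×10⁹ N·m²/C²)(-2.26×10⁻⁹ C)(5.05×10⁻⁹ C)(1/0.609 − 1/0.355) = 1.21×10⁻⁷ J.
v = √(2·1.21×10⁻⁷/0.0223) = 3.29×10⁻³ m/s.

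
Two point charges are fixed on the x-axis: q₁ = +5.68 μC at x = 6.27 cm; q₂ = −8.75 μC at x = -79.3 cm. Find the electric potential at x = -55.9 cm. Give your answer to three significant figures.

-2.54×10⁵ V

The total potential is the scalar sum of each charge's contribution, V = Σ kqᵢ/rᵢ.
Distances from the field point to each charge: r₁ = 0.622 m, r₂ = 0.234 m.
V = k[(5.68×10⁻⁶)/(0.622) + (-8.75×10⁻⁶)/(0.234)] = -2.54×10⁵ V.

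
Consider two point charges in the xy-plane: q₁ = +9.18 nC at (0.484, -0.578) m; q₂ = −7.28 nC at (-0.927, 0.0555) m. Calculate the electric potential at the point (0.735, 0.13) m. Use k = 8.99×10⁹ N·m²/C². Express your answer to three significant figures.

The total potential is the scalar sum of each charge's contribution, V = Σ kqᵢ/rᵢ.
Distances from the field point to each charge: r₁ = 0.751 m, r₂ = 1.66 m.
V = k[(9.18×10⁻⁹)/(0.751) + (-7.28×10⁻⁹)/(1.66)] = 70.5 V.

70.5 V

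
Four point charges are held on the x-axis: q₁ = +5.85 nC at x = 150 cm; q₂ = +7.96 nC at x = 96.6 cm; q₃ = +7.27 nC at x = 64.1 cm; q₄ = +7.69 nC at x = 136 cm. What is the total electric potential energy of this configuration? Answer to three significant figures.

7.81×10⁻⁶ J

The work to assemble the configuration equals its total potential energy, U = Σ kqᵢqⱼ/rᵢⱼ over all pairs.
Pair separations: r₁₂ = 0.534 m, r₁₃ = 0.859 m, r₁₄ = 0.140 m, r₂₃ = 0.325 m, r₂₄ = 0.394 m, r₃₄ = 0.719 m.
Summing all 6 pair terms gives U = 7.81×10⁻⁶ J.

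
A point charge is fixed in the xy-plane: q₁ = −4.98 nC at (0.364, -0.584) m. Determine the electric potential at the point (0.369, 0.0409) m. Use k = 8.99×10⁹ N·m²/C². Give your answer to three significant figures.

Electric potential is a scalar, so the contributions from each charge add algebraically: V = Σ kqᵢ/rᵢ.
Distances from the field point to each charge: r₁ = 0.625 m.
V = k[(-4.98×10⁻⁹)/(0.625)] = -71.6 V.

-71.6 V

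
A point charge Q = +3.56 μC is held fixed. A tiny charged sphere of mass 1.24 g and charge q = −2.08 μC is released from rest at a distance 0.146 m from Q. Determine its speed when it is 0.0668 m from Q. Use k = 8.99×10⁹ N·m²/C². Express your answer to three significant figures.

29.5 m/s

Only the electrostatic force acts, so mechanical energy is conserved: ½mv² = U₁ − U₂ = kQq(1/r₁ − 1/r₂).
U₁ − U₂ = (8.99×10⁹ N·m²/C²)(3.56×10⁻⁶ C)(-2.08×10⁻⁶ C)(1/0.146 − 1/0.0668) = 0.541 J.
v = √(2·0.541/1.24×10⁻³) = 29.5 m/s.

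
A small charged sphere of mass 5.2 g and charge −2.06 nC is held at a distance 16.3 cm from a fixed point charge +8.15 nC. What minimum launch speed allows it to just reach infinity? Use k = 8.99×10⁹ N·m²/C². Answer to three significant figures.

0.0189 m/s

To just escape, total mechanical energy must reach zero at infinity: ½mv²_min + U = 0, so ½mv²_min = −U = |kQq|/r.
|U| = |kQq|/r = (8.99×10⁹ N·m²/C²)(8.15×10⁻⁹)(2.06×10⁻⁹)/(0.163) = 9.26×10⁻⁷ J.
v_min = √(2|U|/m) = √(2·9.26×10⁻⁷/5.20×10⁻³) = 0.0189 m/s.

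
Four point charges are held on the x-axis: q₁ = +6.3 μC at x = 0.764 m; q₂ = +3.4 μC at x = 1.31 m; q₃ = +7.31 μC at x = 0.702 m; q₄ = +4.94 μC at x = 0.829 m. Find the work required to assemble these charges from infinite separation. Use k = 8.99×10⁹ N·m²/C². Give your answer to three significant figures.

The assembly work is the sum of pairwise potential energies, U = Σ_{i<j} kqᵢqⱼ/rᵢⱼ.
Pair separations: r₁₂ = 0.546 m, r₁₃ = 0.0620 m, r₁₄ = 0.0650 m, r₂₃ = 0.608 m, r₂₄ = 0.481 m, r₃₄ = 0.127 m.
Summing all 6 pair terms gives U = 14.6 J.

14.6 J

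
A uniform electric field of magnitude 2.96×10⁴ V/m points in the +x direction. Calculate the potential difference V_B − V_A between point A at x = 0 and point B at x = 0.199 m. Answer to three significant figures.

-5890 V

In a uniform field, potential decreases in the direction of E: V_B − V_A = −E·Δx.
V_B − V_A = −(2.96×10⁴ V/m)(0.199 m) = -5890 V.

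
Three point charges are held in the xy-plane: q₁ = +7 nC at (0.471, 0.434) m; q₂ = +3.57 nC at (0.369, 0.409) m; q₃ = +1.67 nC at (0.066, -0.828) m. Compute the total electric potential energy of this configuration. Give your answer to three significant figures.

The work to assemble the configuration equals its total potential energy, U = Σ kqᵢqⱼ/rᵢⱼ over all pairs.
Pair separations: r₁₂ = 0.105 m, r₁₃ = 1.33 m, r₂₃ = 1.27 m.
U = (2.14×10⁻⁶) + (7.93×10⁻⁸) + (4.21×10⁻⁸) = 2.26×10⁻⁶ J.

2.26×10⁻⁶ J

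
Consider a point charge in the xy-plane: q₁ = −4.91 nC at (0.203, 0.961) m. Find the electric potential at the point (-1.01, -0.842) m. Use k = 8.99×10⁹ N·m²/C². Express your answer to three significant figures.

The total potential is the scalar sum of each charge's contribution, V = Σ kqᵢ/rᵢ.
Distances from the field point to each charge: r₁ = 2.17 m.
V = k[(-4.91×10⁻⁹)/(2.17)] = -20.3 V.

-20.3 V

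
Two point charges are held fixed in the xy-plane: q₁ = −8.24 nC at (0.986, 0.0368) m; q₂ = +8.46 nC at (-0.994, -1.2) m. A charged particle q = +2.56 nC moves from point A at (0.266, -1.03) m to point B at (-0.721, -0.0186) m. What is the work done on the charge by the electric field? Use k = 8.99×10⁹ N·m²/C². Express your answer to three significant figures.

-4.37×10⁻⁸ J

The work done by the electric force is W_field = −ΔU = −q(V_B − V_A) = q(V_A − V_B).
At A: distances to the source charges are 1.29 m, 1.27 m; V_A = Σ kqᵢ/rᵢ = 2.26 V.
At B: distances to the source charges are 1.71 m, 1.21 m; V_B = Σ kqᵢ/rᵢ = 19.4 V.
ΔV = V_B − V_A = 17.1 V.
W_field = −qΔV = −(2.56×10⁻⁹ C)(17.1 V) = -4.37×10⁻⁸ J.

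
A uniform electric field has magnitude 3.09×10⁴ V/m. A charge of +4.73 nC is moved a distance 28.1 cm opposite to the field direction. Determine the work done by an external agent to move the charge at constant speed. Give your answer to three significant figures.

4.11×10⁻⁵ J

The potential change for a displacement 28.1 cm opposite to the field direction is ΔV = +Ed = 8680 V.
W_ext = qΔV = 4.11×10⁻⁵ J.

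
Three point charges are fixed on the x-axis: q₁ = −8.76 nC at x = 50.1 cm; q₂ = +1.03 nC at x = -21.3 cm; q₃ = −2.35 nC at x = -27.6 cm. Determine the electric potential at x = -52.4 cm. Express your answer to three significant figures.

Electric potential is a scalar, so the contributions from each charge add algebraically: V = Σ kqᵢ/rᵢ.
Distances from the field point to each charge: r₁ = 1.02 m, r₂ = 0.311 m, r₃ = 0.248 m.
V = k[(-8.76×10⁻⁹)/(1.02) + (1.03×10⁻⁹)/(0.311) + (-2.35×10⁻⁹)/(0.248)] = -132 V.

-132 V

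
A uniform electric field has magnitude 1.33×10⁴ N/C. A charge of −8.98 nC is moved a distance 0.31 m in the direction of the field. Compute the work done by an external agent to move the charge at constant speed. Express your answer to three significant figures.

3.70×10⁻⁵ J

The potential change for a displacement 0.31 m in the direction of the field is ΔV = −Ed = -4120 V.
W_ext = qΔV = 3.70×10⁻⁵ J.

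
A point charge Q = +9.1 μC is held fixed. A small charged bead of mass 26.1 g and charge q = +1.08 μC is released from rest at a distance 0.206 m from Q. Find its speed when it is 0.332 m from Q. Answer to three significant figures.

Only the electrostatic force acts, so mechanical energy is conserved: ½mv² = U₁ − U₂ = kQq(1/r₁ − 1/r₂).
U₁ − U₂ = (8.99×10⁹ N·m²/C²)(9.10×10⁻⁶ C)(1.08×10⁻⁶ C)(1/0.206 − 1/0.332) = 0.163 J.
v = √(2·0.163/0.0261) = 3.53 m/s.

3.53 m/s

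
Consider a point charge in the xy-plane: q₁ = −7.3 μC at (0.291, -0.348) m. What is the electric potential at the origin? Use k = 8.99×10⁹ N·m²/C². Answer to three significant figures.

-1.45×10⁵ V

The total potential is the scalar sum of each charge's contribution, V = Σ kqᵢ/rᵢ.
Distances from the field point to each charge: r₁ = 0.454 m.
V = k[(-7.30×10⁻⁶)/(0.454)] = -1.45×10⁵ V.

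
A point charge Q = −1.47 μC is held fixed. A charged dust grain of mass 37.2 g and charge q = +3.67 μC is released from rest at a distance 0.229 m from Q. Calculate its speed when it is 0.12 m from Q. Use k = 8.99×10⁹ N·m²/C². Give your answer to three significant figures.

3.22 m/s

Only the electrostatic force acts, so mechanical energy is conserved: ½mv² = U₁ − U₂ = kQq(1/r₁ − 1/r₂).
U₁ − U₂ = (8.99×10⁹ N·m²/C²)(-1.47×10⁻⁶ C)(3.67×10⁻⁶ C)(1/0.229 − 1/0.120) = 0.192 J.
v = √(2·0.192/0.0372) = 3.22 m/s.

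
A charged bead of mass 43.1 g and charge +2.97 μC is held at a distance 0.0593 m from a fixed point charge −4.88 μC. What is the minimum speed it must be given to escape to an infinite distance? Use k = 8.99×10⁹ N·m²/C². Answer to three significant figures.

To just escape, total mechanical energy must reach zero at infinity: ½mv²_min + U = 0, so ½mv²_min = −U = |kQq|/r.
|U| = |kQq|/r = (8.99×10⁹ N·m²/C²)(4.88×10⁻⁶)(2.97×10⁻⁶)/(0.0593) = 2.20 J.
v_min = √(2|U|/m) = √(2·2.20/0.0431) = 10.1 m/s.

10.1 m/s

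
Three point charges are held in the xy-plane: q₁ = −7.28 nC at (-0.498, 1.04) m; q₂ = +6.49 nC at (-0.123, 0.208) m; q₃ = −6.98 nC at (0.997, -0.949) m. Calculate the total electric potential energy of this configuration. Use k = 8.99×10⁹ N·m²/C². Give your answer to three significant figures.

The work to assemble the configuration equals its total potential energy, U = Σ kqᵢqⱼ/rᵢⱼ over all pairs.
Pair separations: r₁₂ = 0.913 m, r₁₃ = 2.49 m, r₂₃ = 1.61 m.
U = (-4.65×10⁻⁷) + (1.84×10⁻⁷) + (-2.53×10⁻⁷) = -5.35×10⁻⁷ J.

-5.35×10⁻⁷ J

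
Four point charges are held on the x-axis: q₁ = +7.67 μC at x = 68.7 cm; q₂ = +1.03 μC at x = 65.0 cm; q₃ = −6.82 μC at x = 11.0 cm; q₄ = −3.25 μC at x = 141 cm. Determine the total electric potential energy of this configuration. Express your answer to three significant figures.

The work to assemble the configuration equals its total potential energy, U = Σ kqᵢqⱼ/rᵢⱼ over all pairs.
Pair separations: r₁₂ = 0.0370 m, r₁₃ = 0.577 m, r₁₄ = 0.723 m, r₂₃ = 0.540 m, r₂₄ = 0.760 m, r₃₄ = 1.30 m.
Summing all 6 pair terms gives U = 0.791 J.

0.791 J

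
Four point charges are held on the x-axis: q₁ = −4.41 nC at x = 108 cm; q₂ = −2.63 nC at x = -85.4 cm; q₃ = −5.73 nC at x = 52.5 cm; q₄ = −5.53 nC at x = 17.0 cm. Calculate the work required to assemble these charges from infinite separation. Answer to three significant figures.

1.73×10⁻⁶ J

The work to assemble the configuration equals its total potential energy, U = Σ kqᵢqⱼ/rᵢⱼ over all pairs.
Pair separations: r₁₂ = 1.93 m, r₁₃ = 0.555 m, r₁₄ = 0.910 m, r₂₃ = 1.38 m, r₂₄ = 1.02 m, r₃₄ = 0.355 m.
Summing all 6 pair terms gives U = 1.73×10⁻⁶ J.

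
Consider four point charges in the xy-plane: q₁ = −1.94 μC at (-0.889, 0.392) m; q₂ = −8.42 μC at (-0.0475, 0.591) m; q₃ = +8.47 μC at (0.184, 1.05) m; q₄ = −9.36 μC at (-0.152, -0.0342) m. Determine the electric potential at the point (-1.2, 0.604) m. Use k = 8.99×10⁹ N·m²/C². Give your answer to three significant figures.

-1.28×10⁵ V

Electric potential is a scalar, so the contributions from each charge add algebraically: V = Σ kqᵢ/rᵢ.
Distances from the field point to each charge: r₁ = 0.376 m, r₂ = 1.15 m, r₃ = 1.45 m, r₄ = 1.23 m.
V = k[(-1.94×10⁻⁶)/(0.376) + (-8.42×10⁻⁶)/(1.15) + (8.47×10⁻⁶)/(1.45) + (-9.36×10⁻⁶)/(1.23)] = -1.28×10⁵ V.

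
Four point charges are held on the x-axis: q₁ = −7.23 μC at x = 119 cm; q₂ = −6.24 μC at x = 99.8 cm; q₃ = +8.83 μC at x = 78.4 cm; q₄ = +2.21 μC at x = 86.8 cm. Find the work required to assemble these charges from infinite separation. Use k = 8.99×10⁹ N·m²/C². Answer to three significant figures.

The work to assemble the configuration equals its total potential energy, U = Σ kqᵢqⱼ/rᵢⱼ over all pairs.
Pair separations: r₁₂ = 0.192 m, r₁₃ = 0.406 m, r₁₄ = 0.322 m, r₂₃ = 0.214 m, r₂₄ = 0.130 m, r₃₄ = 0.0840 m.
Summing all 6 pair terms gives U = -0.927 J.

-0.927 J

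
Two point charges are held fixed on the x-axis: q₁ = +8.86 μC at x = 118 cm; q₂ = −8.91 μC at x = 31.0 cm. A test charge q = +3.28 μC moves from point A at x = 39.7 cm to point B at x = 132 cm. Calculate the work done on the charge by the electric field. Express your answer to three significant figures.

-4.29 J

The work done by the electric force is W_field = −ΔU = −q(V_B − V_A) = q(V_A − V_B).
At A: distances to the source charges are 0.783 m, 0.0870 m; V_A = Σ kqᵢ/rᵢ = -8.19×10⁵ V.
At B: distances to the source charges are 0.140 m, 1.01 m; V_B = Σ kqᵢ/rᵢ = 4.90×10⁵ V.
ΔV = V_B − V_A = 1.31×10⁶ V.
W_field = −qΔV = −(3.28×10⁻⁶ C)(1.31×10⁶ V) = -4.29 J.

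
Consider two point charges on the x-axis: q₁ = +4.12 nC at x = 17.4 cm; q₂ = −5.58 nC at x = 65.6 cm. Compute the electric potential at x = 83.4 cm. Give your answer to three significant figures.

-226 V

Electric potential is a scalar, so the contributions from each charge add algebraically: V = Σ kqᵢ/rᵢ.
Distances from the field point to each charge: r₁ = 0.660 m, r₂ = 0.178 m.
V = k[(4.12×10⁻⁹)/(0.660) + (-5.58×10⁻⁹)/(0.178)] = -226 V.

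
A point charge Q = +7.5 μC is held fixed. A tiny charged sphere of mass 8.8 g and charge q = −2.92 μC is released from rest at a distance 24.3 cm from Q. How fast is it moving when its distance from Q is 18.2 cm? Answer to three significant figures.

7.86 m/s

Only the electrostatic force acts, so mechanical energy is conserved: ½mv² = U₁ − U₂ = kQq(1/r₁ − 1/r₂).
U₁ − U₂ = (8.99×10⁹ N·m²/C²)(7.50×10⁻⁶ C)(-2.92×10⁻⁶ C)(1/0.243 − 1/0.182) = 0.272 J.
v = √(2·0.272/8.80×10⁻³) = 7.86 m/s.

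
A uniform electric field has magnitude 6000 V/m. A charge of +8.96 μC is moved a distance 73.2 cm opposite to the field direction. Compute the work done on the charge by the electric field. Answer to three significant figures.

-0.0394 J

The potential change for a displacement 73.2 cm opposite to the field direction is ΔV = +Ed = 4390 V.
W_field = −qΔV = -0.0394 J.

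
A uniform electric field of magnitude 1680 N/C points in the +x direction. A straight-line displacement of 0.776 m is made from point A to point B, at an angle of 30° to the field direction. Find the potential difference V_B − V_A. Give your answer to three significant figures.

Only the component of displacement along E changes the potential: ΔV = −E·d·cosθ.
ΔV = −(1680 V/m)(0.776 m)cos30° = -1130 V.

-1130 V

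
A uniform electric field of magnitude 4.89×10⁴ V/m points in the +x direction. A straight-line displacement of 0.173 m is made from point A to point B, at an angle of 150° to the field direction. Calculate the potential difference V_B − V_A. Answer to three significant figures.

Only the component of displacement along E changes the potential: ΔV = −E·d·cosθ.
ΔV = −(4.89×10⁴ V/m)(0.173 m)cos150° = 7330 V.

7330 V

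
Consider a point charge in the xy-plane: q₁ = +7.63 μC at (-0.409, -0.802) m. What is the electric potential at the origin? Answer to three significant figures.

The total potential is the scalar sum of each charge's contribution, V = Σ kqᵢ/rᵢ.
Distances from the field point to each charge: r₁ = 0.900 m.
V = k[(7.63×10⁻⁶)/(0.900)] = 7.62×10⁴ V.

7.62×10⁴ V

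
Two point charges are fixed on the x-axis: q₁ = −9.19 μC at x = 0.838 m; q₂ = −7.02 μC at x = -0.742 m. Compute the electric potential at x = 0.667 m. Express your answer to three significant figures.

-5.28×10⁵ V

The total potential is the scalar sum of each charge's contribution, V = Σ kqᵢ/rᵢ.
Distances from the field point to each charge: r₁ = 0.171 m, r₂ = 1.41 m.
V = k[(-9.19×10⁻⁶)/(0.171) + (-7.02×10⁻⁶)/(1.41)] = -5.28×10⁵ V.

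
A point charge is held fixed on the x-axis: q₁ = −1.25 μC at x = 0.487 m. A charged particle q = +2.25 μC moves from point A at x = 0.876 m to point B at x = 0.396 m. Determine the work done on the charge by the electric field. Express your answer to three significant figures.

The work done by the electric force is W_field = −ΔU = −q(V_B − V_A) = q(V_A − V_B).
At A: distance to the source charge is 0.389 m; V_A = kq₁/r = -2.89×10⁴ V.
At B: distance to the source charge is 0.0910 m; V_B = kq₁/r = -1.23×10⁵ V.
ΔV = V_B − V_A = -9.46×10⁴ V.
W_field = −qΔV = −(2.25×10⁻⁶ C)(-9.46×10⁴ V) = 0.213 J.

0.213 J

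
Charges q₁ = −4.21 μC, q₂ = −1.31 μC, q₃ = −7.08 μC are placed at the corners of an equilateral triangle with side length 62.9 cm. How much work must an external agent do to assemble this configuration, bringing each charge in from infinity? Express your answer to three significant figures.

0.637 J

The work to assemble the configuration equals its total potential energy, U = Σ kqᵢqⱼ/rᵢⱼ over all pairs.
All three pair separations equal the side length, 0.629 m.
U = (0.0788) + (0.426) + (0.133) = 0.637 J.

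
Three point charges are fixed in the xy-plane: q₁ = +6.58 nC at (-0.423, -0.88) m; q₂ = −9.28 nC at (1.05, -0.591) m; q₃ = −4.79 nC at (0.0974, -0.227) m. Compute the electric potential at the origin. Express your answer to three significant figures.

-183 V

The total potential is the scalar sum of each charge's contribution, V = Σ kqᵢ/rᵢ.
Distances from the field point to each charge: r₁ = 0.976 m, r₂ = 1.20 m, r₃ = 0.247 m.
V = k[(6.58×10⁻⁹)/(0.976) + (-9.28×10⁻⁹)/(1.20) + (-4.79×10⁻⁹)/(0.247)] = -183 V.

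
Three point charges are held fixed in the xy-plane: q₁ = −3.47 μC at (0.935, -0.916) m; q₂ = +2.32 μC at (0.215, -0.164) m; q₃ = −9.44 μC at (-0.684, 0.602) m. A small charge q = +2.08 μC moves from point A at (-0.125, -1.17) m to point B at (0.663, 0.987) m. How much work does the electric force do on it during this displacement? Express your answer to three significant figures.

The work done by the electric force is W_field = −ΔU = −q(V_B − V_A) = q(V_A − V_B).
At A: distances to the source charges are 1.09 m, 1.06 m, 1.86 m; V_A = Σ kqᵢ/rᵢ = -5.47×10⁴ V.
At B: distances to the source charges are 1.92 m, 1.24 m, 1.40 m; V_B = Σ kqᵢ/rᵢ = -5.99×10⁴ V.
ΔV = V_B − V_A = -5270 V.
W_field = −qΔV = −(2.08×10⁻⁶ C)(-5270 V) = 0.0110 J.

0.0110 J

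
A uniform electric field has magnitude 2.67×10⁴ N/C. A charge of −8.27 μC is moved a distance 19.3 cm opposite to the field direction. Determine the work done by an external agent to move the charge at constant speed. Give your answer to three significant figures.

The potential change for a displacement 19.3 cm opposite to the field direction is ΔV = +Ed = 5150 V.
W_ext = qΔV = -0.0426 J.

-0.0426 J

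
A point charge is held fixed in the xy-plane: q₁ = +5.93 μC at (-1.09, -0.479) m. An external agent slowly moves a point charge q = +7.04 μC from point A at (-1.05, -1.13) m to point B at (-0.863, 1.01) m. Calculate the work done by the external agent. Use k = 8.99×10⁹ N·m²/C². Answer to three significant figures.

For quasistatic motion the external work equals the change in potential energy: W_ext = qΔV = q(V_B − V_A).
At A: distance to the source charge is 0.652 m; V_A = kq₁/r = 8.17×10⁴ V.
At B: distance to the source charge is 1.51 m; V_B = kq₁/r = 3.54×10⁴ V.
ΔV = V_B − V_A = -4.63×10⁴ V.
W_ext = qΔV = (7.04×10⁻⁶ C)(-4.63×10⁴ V) = -0.326 J.

-0.326 J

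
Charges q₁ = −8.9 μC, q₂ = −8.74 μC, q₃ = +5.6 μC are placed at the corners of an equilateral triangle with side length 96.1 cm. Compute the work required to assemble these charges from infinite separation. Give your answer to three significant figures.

The assembly work is the sum of pairwise potential energies, U = Σ_{i<j} kqᵢqⱼ/rᵢⱼ.
All three pair separations equal the side length, 0.961 m.
U = (0.728) + (-0.466) + (-0.458) = -0.196 J.

-0.196 J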